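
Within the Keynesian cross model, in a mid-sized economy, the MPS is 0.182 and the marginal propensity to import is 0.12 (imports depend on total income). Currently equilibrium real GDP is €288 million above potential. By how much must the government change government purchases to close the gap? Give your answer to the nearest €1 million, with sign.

−€87 million

MPC = 1 − MPS = 1 − 0.182 = 0.818.
Spending multiplier = 1/(1 − c + m) = 1/(1 − 0.818 + 0.12) = 1/0.302 ≈ 3.311.
Need ΔY = −€288 million, so ΔG = ΔY/k = (−€288 million) × 0.302 ≈ −€87 million.
The government should cut government purchases by €87 million.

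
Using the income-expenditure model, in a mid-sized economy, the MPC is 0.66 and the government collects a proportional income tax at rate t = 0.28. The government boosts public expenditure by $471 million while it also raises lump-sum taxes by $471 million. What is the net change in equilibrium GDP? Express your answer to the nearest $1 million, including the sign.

Expenditure multiplier = 1/(1 − c(1−t)) = 1/(1 − 0.66×0.72) = 1/0.5248 ≈ 1.905.
ΔG contributes k·ΔG = (+$471 million) / 0.5248 ≈ +$897.5 million.
ΔT of +$471 million changes first-round spending by −c·ΔT = −$310.86 million, contributing k·(−c·ΔT) = (−$310.86 million) / 0.5248 ≈ −$592.3 million.
Net ΔY = k(ΔG − c·ΔT) = (+$160.14 million) / 0.5248 ≈ +$305 million.

+$305 million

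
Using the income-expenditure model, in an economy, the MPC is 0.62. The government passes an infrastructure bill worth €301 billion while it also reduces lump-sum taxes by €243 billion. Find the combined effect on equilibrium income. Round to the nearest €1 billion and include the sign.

Expenditure multiplier = 1/(1 − MPC) = 1/(1 − 0.62) = 1/0.38 ≈ 2.632.
ΔG contributes k·ΔG = (+€301 billion) / 0.38 ≈ +€792.1 billion.
ΔT of −€243 billion changes first-round spending by −c·ΔT = +€150.66 billion, contributing k·(−c·ΔT) = (+€150.66 billion) / 0.38 ≈ +€396.5 billion.
Net ΔY = k(ΔG − c·ΔT) = (+€451.66 billion) / 0.38 ≈ +€1,189 billion.

+€1,189 billion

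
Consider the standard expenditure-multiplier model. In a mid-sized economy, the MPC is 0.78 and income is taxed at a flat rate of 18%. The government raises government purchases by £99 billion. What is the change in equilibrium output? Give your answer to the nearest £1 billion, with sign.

Spending multiplier = 1/(1 − c(1−t)) = 1/(1 − 0.78×0.82) = 1/0.3604 ≈ 2.775.
ΔY = k × ΔG = (+£99 billion) / 0.3604 ≈ +£275 billion.

+£275 billion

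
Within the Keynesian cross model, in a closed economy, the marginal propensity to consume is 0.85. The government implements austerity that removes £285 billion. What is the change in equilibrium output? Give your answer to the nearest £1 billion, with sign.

Government-spending multiplier = 1/(1 − MPC) = 1/(1 − 0.85) = 1/0.15 ≈ 6.667.
ΔY = k × ΔG = (−£285 billion) / 0.15 = −£1,900 billion.

−£1,900 billion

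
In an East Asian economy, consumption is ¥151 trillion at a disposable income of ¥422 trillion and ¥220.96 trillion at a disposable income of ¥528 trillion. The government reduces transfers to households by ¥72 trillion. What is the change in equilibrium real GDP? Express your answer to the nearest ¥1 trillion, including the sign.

−¥140 trillion

MPC = ΔC/ΔYd = (220.96 − 151)/(528 − 422) = 69.96/106 = 0.66.
The transfer change shifts disposable income by −¥72 trillion, so first-round consumption changes by c·ΔTR = 0.66 × (−¥72 trillion) = −¥47.52 trillion.
Expenditure multiplier = 1/(1 − MPC) = 1/(1 − 0.66) = 1/0.34 ≈ 2.941.
The transfer multiplier is c × k ≈ 1.941, so ΔY = k × (c·ΔTR) = (−¥47.52 trillion) / 0.34 ≈ −¥140 trillion.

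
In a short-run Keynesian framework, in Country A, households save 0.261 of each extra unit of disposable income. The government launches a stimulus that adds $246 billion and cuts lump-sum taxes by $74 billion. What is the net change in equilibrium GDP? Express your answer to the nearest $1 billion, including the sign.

+$1,152 billion

MPC = 1 − MPS = 1 − 0.261 = 0.739.
Expenditure multiplier = 1/(1 − MPC) = 1/(1 − 0.739) = 1/0.261 ≈ 3.831.
ΔG contributes k·ΔG = (+$246 billion) / 0.261 ≈ +$942.5 billion.
ΔT of −$74 billion changes first-round spending by −c·ΔT = +$54.686 billion, contributing k·(−c·ΔT) = (+$54.686 billion) / 0.261 ≈ +$209.5 billion.
Net ΔY = k(ΔG − c·ΔT) = (+$300.686 billion) / 0.261 ≈ +$1,152 billion.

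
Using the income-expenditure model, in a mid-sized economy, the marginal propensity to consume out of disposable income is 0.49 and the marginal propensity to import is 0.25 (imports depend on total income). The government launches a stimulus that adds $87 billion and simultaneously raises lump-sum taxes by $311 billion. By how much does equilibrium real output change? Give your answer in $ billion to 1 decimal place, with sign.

Expenditure multiplier = 1/(1 − c + m) = 1/(1 − 0.49 + 0.25) = 1/0.76 ≈ 1.316.
ΔG contributes k·ΔG = (+$87 billion) / 0.76 ≈ +$114.5 billion.
ΔT of +$311 billion changes first-round spending by −c·ΔT = −$152.39 billion, contributing k·(−c·ΔT) = (−$152.39 billion) / 0.76 ≈ −$200.5 billion.
Net ΔY = k(ΔG − c·ΔT) = (−$65.39 billion) / 0.76 ≈ −$86 billion.

−$86.0 billion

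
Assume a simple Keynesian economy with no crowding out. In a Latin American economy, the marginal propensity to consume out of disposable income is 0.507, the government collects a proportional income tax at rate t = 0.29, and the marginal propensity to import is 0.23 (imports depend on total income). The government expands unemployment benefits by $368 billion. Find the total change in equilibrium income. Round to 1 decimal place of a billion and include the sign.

+$214.4 billion

The transfer change shifts disposable income by +$368 billion, so first-round consumption changes by c·ΔTR = 0.507 × (+$368 billion) = +$186.576 billion.
Expenditure multiplier = 1/(1 − c(1−t) + m) = 1/(1 − 0.507×0.71 + 0.23) = 1/0.87003 ≈ 1.149.
The transfer multiplier is c × k ≈ 0.583, so ΔY = k × (c·ΔTR) = (+$186.576 billion) / 0.87003 ≈ +$214.4 billion.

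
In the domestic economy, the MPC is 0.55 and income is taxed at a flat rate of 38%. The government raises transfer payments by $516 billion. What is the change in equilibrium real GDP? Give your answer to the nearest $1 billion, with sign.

The transfer change shifts disposable income by +$516 billion, so first-round consumption changes by c·ΔTR = 0.55 × (+$516 billion) = +$283.8 billion.
Expenditure multiplier = 1/(1 − c(1−t)) = 1/(1 − 0.55×0.62) = 1/0.659 ≈ 1.517.
The transfer multiplier is c × k ≈ 0.835, so ΔY = k × (c·ΔTR) = (+$283.8 billion) / 0.659 ≈ +$431 billion.

+$431 billion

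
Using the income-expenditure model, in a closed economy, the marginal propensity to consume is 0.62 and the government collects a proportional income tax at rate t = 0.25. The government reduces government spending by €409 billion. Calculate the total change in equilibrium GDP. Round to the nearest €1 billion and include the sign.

−€764 billion

Spending multiplier = 1/(1 − c(1−t)) = 1/(1 − 0.62×0.75) = 1/0.535 ≈ 1.869.
ΔY = k × ΔG = (−€409 billion) / 0.535 ≈ −€764 billion.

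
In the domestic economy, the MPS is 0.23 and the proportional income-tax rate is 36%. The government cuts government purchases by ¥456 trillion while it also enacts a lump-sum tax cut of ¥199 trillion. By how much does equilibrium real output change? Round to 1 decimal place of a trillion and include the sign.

MPC = 1 − MPS = 1 − 0.23 = 0.77.
Expenditure multiplier = 1/(1 − c(1−t)) = 1/(1 − 0.77×0.64) = 1/0.5072 ≈ 1.972.
ΔG contributes k·ΔG = (−¥456 trillion) / 0.5072 ≈ −¥899.1 trillion.
ΔT of −¥199 trillion changes first-round spending by −c·ΔT = +¥153.23 trillion, contributing k·(−c·ΔT) = (+¥153.23 trillion) / 0.5072 ≈ +¥302.1 trillion.
Net ΔY = k(ΔG − c·ΔT) = (−¥302.77 trillion) / 0.5072 ≈ −¥596.9 trillion.

−¥596.9 trillion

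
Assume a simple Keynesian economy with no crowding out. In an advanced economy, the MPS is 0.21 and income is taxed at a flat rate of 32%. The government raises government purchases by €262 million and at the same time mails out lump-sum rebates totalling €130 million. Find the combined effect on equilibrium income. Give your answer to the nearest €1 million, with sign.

+€788 million

MPC = 1 − MPS = 1 − 0.21 = 0.79.
Expenditure multiplier = 1/(1 − c(1−t)) = 1/(1 − 0.79×0.68) = 1/0.4628 ≈ 2.161.
ΔG contributes k·ΔG = (+€262 million) / 0.4628 ≈ +€566.1 million.
ΔT of −€130 million changes first-round spending by −c·ΔT = +€102.7 million, contributing k·(−c·ΔT) = (+€102.7 million) / 0.4628 ≈ +€221.9 million.
Net ΔY = k(ΔG − c·ΔT) = (+€364.7 million) / 0.4628 ≈ +€788 million.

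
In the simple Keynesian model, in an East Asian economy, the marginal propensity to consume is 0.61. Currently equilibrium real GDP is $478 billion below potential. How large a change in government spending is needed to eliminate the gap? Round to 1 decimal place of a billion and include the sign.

+$186.4 billion

Spending multiplier = 1/(1 − MPC) = 1/(1 − 0.61) = 1/0.39 ≈ 2.564.
Need ΔY = +$478 billion, so ΔG = ΔY/k = (+$478 billion) × 0.39 ≈ +$186.4 billion.
The government should increase government spending by $186.4 billion.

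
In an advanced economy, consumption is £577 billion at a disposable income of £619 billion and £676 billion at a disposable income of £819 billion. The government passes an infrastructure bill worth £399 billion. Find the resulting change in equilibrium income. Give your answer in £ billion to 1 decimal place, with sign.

MPC = ΔC/ΔYd = (676 − 577)/(819 − 619) = 99/200 = 0.495.
Expenditure multiplier = 1/(1 − MPC) = 1/(1 − 0.495) = 1/0.505 ≈ 1.98.
ΔY = k × ΔG = (+£399 billion) / 0.505 ≈ +£790.1 billion.

+£790.1 billion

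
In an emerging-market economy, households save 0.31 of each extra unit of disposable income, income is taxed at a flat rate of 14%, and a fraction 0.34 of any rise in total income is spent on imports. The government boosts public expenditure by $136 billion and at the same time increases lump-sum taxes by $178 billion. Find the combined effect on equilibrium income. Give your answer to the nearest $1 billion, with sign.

MPC = 1 − MPS = 1 − 0.31 = 0.69.
Expenditure multiplier = 1/(1 − c(1−t) + m) = 1/(1 − 0.69×0.86 + 0.34) = 1/0.7466 ≈ 1.339.
ΔG contributes k·ΔG = (+$136 billion) / 0.7466 ≈ +$182.2 billion.
ΔT of +$178 billion changes first-round spending by −c·ΔT = −$122.82 billion, contributing k·(−c·ΔT) = (−$122.82 billion) / 0.7466 ≈ −$164.5 billion.
Net ΔY = k(ΔG − c·ΔT) = (+$13.18 billion) / 0.7466 ≈ +$18 billion.

+$18 billion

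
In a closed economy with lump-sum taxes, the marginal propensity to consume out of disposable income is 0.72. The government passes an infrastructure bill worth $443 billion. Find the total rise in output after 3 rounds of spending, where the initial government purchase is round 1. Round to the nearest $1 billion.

$992 billion

Round 1 adds ΔG = $443 billion; each later round is MPC = 0.72 times the previous.
After 3 rounds: 443 + 318.96 + 229.6512 = ΔG·(1 − c^3)/(1 − c) = 443 × (1 − 0.373248)/0.28 ≈ $992 billion.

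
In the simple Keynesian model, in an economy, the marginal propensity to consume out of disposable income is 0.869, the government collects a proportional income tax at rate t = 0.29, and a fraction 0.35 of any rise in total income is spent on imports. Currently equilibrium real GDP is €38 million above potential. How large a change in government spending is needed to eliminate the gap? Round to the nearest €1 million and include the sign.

−€28 million

Spending multiplier = 1/(1 − c(1−t) + m) = 1/(1 − 0.869×0.71 + 0.35) = 1/0.73301 ≈ 1.364.
Need ΔY = −€38 million, so ΔG = ΔY/k = (−€38 million) × 0.73301 ≈ −€28 million.
The government should cut government spending by €28 million.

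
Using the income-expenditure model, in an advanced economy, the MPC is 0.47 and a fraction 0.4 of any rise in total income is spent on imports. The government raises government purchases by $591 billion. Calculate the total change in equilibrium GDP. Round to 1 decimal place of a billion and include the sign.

+$635.5 billion

Government-spending multiplier = 1/(1 − c + m) = 1/(1 − 0.47 + 0.4) = 1/0.93 ≈ 1.075.
ΔY = k × ΔG = (+$591 billion) / 0.93 ≈ +$635.5 billion.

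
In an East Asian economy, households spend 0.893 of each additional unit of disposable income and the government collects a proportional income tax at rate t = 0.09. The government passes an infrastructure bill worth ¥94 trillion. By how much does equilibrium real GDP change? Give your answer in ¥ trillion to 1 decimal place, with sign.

+¥501.7 trillion

Government-spending multiplier = 1/(1 − c(1−t)) = 1/(1 − 0.893×0.91) = 1/0.18737 ≈ 5.337.
ΔY = k × ΔG = (+¥94 trillion) / 0.18737 ≈ +¥501.7 trillion.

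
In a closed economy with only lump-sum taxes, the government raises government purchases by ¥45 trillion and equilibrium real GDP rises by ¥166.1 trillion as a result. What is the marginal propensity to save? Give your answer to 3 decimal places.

0.271

Implied spending multiplier k = ΔY/ΔG = 166.1/45 ≈ 3.6911.
Since k = 1/(1 − MPC), MPC = 1 − 1/k = 1 − ΔG/ΔY = 1 − 45/166.1 ≈ 0.729.
MPS = 1 − MPC = 0.271.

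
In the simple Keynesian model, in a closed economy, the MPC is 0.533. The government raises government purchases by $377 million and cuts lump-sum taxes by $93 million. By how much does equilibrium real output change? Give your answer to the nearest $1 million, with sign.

+$913 million

Expenditure multiplier = 1/(1 − MPC) = 1/(1 − 0.533) = 1/0.467 ≈ 2.141.
ΔG contributes k·ΔG = (+$377 million) / 0.467 ≈ +$807.3 million.
ΔT of −$93 million changes first-round spending by −c·ΔT = +$49.569 million, contributing k·(−c·ΔT) = (+$49.569 million) / 0.467 ≈ +$106.1 million.
Net ΔY = k(ΔG − c·ΔT) = (+$426.569 million) / 0.467 ≈ +$913 million.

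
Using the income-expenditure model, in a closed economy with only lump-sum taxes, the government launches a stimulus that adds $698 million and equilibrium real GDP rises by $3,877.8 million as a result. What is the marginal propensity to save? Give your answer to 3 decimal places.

Implied spending multiplier k = ΔY/ΔG = 3,877.8/698 ≈ 5.5556.
Since k = 1/(1 − MPC), MPC = 1 − 1/k = 1 − ΔG/ΔY = 1 − 698/3,877.8 ≈ 0.820.
MPS = 1 − MPC = 0.180.

0.180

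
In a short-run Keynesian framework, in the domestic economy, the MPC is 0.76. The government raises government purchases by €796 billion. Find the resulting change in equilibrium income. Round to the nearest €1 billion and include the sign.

+€3,317 billion

Expenditure multiplier = 1/(1 − MPC) = 1/(1 − 0.76) = 1/0.24 ≈ 4.167.
ΔY = k × ΔG = (+€796 billion) / 0.24 ≈ +€3,317 billion.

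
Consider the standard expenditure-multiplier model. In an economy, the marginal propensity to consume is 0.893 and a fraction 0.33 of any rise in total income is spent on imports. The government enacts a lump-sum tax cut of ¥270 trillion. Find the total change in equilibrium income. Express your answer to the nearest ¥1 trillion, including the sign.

+¥552 trillion

A lump-sum tax change of −¥270 trillion shifts disposable income by +¥270 trillion; first-round consumption changes by −c × ΔT = −0.893 × (−¥270 trillion) = +¥241.11 trillion.
Expenditure multiplier = 1/(1 − c + m) = 1/(1 − 0.893 + 0.33) = 1/0.437 ≈ 2.288.
The tax multiplier is −c × k ≈ −2.043, so ΔY = k × (−c·ΔT) = (+¥241.11 trillion) / 0.437 ≈ +¥552 trillion.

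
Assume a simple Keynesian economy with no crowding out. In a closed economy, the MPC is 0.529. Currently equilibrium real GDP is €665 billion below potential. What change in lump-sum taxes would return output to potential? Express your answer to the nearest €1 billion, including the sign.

−€592 billion

Spending multiplier = 1/(1 − MPC) = 1/(1 − 0.529) = 1/0.471 ≈ 2.123.
Tax multiplier = −c·k = −0.529/0.471 ≈ −1.123. Need ΔY = +€665 billion, so ΔT = ΔY/(−c·k) = −(+€665 billion) × 0.471 / 0.529 ≈ −€592 billion.
The government should cut lump-sum taxes by €592 billion.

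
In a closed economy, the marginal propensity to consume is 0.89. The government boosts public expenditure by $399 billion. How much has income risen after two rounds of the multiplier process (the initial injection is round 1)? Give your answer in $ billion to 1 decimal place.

$754.1 billion

Round 1 adds ΔG = $399 billion; each later round is MPC = 0.89 times the previous.
After 2 rounds: 399 + 355.11 = ΔG·(1 − c^2)/(1 − c) = 399 × (1 − 0.7921)/0.11 ≈ $754.1 billion.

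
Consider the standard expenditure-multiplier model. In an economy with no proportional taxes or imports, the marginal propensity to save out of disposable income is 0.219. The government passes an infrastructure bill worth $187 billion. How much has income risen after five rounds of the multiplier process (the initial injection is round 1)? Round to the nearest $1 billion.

$606 billion

MPC = 1 − MPS = 1 − 0.219 = 0.781.
Round 1 adds ΔG = $187 billion; each later round is MPC = 0.781 times the previous.
After 5 rounds: 187 + 146.047 + 114.062707 + 89.082974167 + 69.573802824427 = ΔG·(1 − c^5)/(1 − c) = 187 × (1 − 0.290572941207901)/0.219 ≈ $606 billion.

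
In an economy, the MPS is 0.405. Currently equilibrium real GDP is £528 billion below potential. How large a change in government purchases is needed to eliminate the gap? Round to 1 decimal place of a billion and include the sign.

+£213.8 billion

MPC = 1 − MPS = 1 − 0.405 = 0.595.
Spending multiplier = 1/(1 − MPC) = 1/(1 − 0.595) = 1/0.405 ≈ 2.469.
Need ΔY = +£528 billion, so ΔG = ΔY/k = (+£528 billion) × 0.405 ≈ +£213.8 billion.
The government should increase government purchases by £213.8 billion.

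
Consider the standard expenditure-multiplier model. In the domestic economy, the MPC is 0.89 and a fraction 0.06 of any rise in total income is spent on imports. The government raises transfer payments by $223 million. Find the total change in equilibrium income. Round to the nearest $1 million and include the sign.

The transfer change shifts disposable income by +$223 million, so first-round consumption changes by c·ΔTR = 0.89 × (+$223 million) = +$198.47 million.
Expenditure multiplier = 1/(1 − c + m) = 1/(1 − 0.89 + 0.06) = 1/0.17 ≈ 5.882.
The transfer multiplier is c × k ≈ 5.235, so ΔY = k × (c·ΔTR) = (+$198.47 million) / 0.17 ≈ +$1,167 million.

+$1,167 million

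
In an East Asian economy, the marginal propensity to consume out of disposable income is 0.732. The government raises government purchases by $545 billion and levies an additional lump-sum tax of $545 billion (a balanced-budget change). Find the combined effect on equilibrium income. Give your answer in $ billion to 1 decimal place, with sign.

Expenditure multiplier = 1/(1 − MPC) = 1/(1 − 0.732) = 1/0.268 ≈ 3.731.
ΔG contributes k·ΔG = (+$545 billion) / 0.268 ≈ +$2,033.6 billion.
ΔT of +$545 billion changes first-round spending by −c·ΔT = −$398.94 billion, contributing k·(−c·ΔT) = (−$398.94 billion) / 0.268 ≈ −$1,488.6 billion.
With ΔG = ΔT and no other leakages, the balanced-budget multiplier is 1, so ΔY = ΔG = +$545 billion.

+$545.0 billion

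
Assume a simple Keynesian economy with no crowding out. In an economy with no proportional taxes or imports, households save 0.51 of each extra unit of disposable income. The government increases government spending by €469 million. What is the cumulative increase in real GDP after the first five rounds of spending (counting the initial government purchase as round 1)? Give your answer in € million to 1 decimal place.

MPC = 1 − MPS = 1 − 0.51 = 0.49.
Round 1 adds ΔG = €469 million; each later round is MPC = 0.49 times the previous.
After 5 rounds: 469 + 229.81 + 112.6069 + 55.177381 + 27.03691669 = ΔG·(1 − c^5)/(1 − c) = 469 × (1 − 0.0282475249)/0.51 ≈ €893.6 million.

€893.6 million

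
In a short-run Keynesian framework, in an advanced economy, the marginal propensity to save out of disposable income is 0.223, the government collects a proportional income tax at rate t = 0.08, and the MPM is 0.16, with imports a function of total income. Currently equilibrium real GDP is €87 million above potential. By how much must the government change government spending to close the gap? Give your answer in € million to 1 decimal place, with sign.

−€38.7 million

MPC = 1 − MPS = 1 − 0.223 = 0.777.
Spending multiplier = 1/(1 − c(1−t) + m) = 1/(1 − 0.777×0.92 + 0.16) = 1/0.44516 ≈ 2.246.
Need ΔY = −€87 million, so ΔG = ΔY/k = (−€87 million) × 0.44516 ≈ −€38.7 million.
The government should cut government spending by €38.7 million.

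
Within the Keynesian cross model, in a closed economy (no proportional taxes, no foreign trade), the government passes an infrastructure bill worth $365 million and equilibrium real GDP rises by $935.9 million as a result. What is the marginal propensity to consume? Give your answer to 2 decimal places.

Implied spending multiplier k = ΔY/ΔG = 935.9/365 ≈ 2.5641.
Since k = 1/(1 − MPC), MPC = 1 − 1/k = 1 − ΔG/ΔY = 1 − 365/935.9 ≈ 0.61.

0.61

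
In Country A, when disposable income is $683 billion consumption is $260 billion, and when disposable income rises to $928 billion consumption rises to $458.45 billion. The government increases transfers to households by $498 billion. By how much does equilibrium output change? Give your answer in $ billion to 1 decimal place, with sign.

+$2,123.1 billion

MPC = ΔC/ΔYd = (458.45 − 260)/(928 − 683) = 198.45/245 = 0.81.
The transfer change shifts disposable income by +$498 billion, so first-round consumption changes by c·ΔTR = 0.81 × (+$498 billion) = +$403.38 billion.
Expenditure multiplier = 1/(1 − MPC) = 1/(1 − 0.81) = 1/0.19 ≈ 5.263.
The transfer multiplier is c × k ≈ 4.263, so ΔY = k × (c·ΔTR) = (+$403.38 billion) / 0.19 ≈ +$2,123.1 billion.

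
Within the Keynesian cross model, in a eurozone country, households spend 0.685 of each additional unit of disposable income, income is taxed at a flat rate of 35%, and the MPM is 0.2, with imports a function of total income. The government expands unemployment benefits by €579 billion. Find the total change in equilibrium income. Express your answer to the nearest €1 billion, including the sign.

+€525 billion

The transfer change shifts disposable income by +€579 billion, so first-round consumption changes by c·ΔTR = 0.685 × (+€579 billion) = +€396.615 billion.
Expenditure multiplier = 1/(1 − c(1−t) + m) = 1/(1 − 0.685×0.65 + 0.2) = 1/0.75475 ≈ 1.325.
The transfer multiplier is c × k ≈ 0.908, so ΔY = k × (c·ΔTR) = (+€396.615 billion) / 0.75475 ≈ +€525 billion.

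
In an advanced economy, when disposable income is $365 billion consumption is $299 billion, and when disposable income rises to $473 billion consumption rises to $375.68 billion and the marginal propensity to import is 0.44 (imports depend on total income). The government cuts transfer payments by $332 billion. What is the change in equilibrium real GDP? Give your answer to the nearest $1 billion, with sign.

MPC = ΔC/ΔYd = (375.68 − 299)/(473 − 365) = 76.68/108 = 0.71.
The transfer change shifts disposable income by −$332 billion, so first-round consumption changes by c·ΔTR = 0.71 × (−$332 billion) = −$235.72 billion.
Expenditure multiplier = 1/(1 − c + m) = 1/(1 − 0.71 + 0.44) = 1/0.73 ≈ 1.37.
The transfer multiplier is c × k ≈ 0.973, so ΔY = k × (c·ΔTR) = (−$235.72 billion) / 0.73 ≈ −$323 billion.

−$323 billion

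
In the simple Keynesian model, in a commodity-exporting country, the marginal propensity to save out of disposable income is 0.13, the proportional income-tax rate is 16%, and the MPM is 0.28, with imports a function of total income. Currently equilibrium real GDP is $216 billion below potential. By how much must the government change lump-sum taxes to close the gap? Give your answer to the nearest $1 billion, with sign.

−$136 billion

MPC = 1 − MPS = 1 − 0.13 = 0.87.
Spending multiplier = 1/(1 − c(1−t) + m) = 1/(1 − 0.87×0.84 + 0.28) = 1/0.5492 ≈ 1.821.
Tax multiplier = −c·k = −0.87/0.5492 ≈ −1.584. Need ΔY = +$216 billion, so ΔT = ΔY/(−c·k) = −(+$216 billion) × 0.5492 / 0.87 ≈ −$136 billion.
The government should cut lump-sum taxes by $136 billion.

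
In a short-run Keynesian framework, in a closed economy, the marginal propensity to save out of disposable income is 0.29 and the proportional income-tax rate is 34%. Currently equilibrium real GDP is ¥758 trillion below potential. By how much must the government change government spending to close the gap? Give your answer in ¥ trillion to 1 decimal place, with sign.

+¥402.8 trillion

MPC = 1 − MPS = 1 − 0.29 = 0.71.
Spending multiplier = 1/(1 − c(1−t)) = 1/(1 − 0.71×0.66) = 1/0.5314 ≈ 1.882.
Need ΔY = +¥758 trillion, so ΔG = ΔY/k = (+¥758 trillion) × 0.5314 ≈ +¥402.8 trillion.
The government should increase government spending by ¥402.8 trillion.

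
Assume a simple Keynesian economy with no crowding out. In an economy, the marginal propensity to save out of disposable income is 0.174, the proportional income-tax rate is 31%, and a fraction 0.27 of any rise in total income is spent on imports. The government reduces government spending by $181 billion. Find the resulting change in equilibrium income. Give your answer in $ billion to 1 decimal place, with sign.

−$258.5 billion

MPC = 1 − MPS = 1 − 0.174 = 0.826.
Spending multiplier = 1/(1 − c(1−t) + m) = 1/(1 − 0.826×0.69 + 0.27) = 1/0.70006 ≈ 1.428.
ΔY = k × ΔG = (−$181 billion) / 0.70006 ≈ −$258.5 billion.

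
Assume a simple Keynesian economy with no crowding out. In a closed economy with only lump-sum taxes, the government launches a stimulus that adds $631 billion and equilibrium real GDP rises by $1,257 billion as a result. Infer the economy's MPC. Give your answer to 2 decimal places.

Implied spending multiplier k = ΔY/ΔG = 1,257/631 ≈ 1.9921.
Since k = 1/(1 − MPC), MPC = 1 − 1/k = 1 − ΔG/ΔY = 1 − 631/1,257 ≈ 0.50.

0.50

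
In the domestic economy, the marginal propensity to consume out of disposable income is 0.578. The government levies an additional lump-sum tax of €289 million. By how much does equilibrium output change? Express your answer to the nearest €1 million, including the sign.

A lump-sum tax change of +€289 million shifts disposable income by −€289 million; first-round consumption changes by −c × ΔT = −0.578 × (+€289 million) = −€167.042 million.
Expenditure multiplier = 1/(1 − MPC) = 1/(1 − 0.578) = 1/0.422 ≈ 2.37.
The tax multiplier is −c × k ≈ −1.37, so ΔY = k × (−c·ΔT) = (−€167.042 million) / 0.422 ≈ −€396 million.

−€396 million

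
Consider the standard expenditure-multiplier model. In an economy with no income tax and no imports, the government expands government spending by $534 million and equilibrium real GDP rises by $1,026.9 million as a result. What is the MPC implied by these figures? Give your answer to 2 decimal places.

0.48

Implied spending multiplier k = ΔY/ΔG = 1,026.9/534 ≈ 1.923.
Since k = 1/(1 − MPC), MPC = 1 − 1/k = 1 − ΔG/ΔY = 1 − 534/1,026.9 ≈ 0.48.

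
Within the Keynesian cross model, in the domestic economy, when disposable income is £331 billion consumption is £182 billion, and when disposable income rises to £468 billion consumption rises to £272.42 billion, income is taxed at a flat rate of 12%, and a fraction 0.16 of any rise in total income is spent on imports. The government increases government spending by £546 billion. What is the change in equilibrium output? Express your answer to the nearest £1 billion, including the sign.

MPC = ΔC/ΔYd = (272.42 − 182)/(468 − 331) = 90.42/137 = 0.66.
Government-spending multiplier = 1/(1 − c(1−t) + m) = 1/(1 − 0.66×0.88 + 0.16) = 1/0.5792 ≈ 1.727.
ΔY = k × ΔG = (+£546 billion) / 0.5792 ≈ +£943 billion.

+£943 billion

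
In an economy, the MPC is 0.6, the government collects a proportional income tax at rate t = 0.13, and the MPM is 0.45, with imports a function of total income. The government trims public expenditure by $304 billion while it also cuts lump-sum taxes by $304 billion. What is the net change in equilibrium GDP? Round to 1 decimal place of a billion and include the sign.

Expenditure multiplier = 1/(1 − c(1−t) + m) = 1/(1 − 0.6×0.87 + 0.45) = 1/0.928 ≈ 1.078.
ΔG contributes k·ΔG = (−$304 billion) / 0.928 ≈ −$327.6 billion.
ΔT of −$304 billion changes first-round spending by −c·ΔT = +$182.4 billion, contributing k·(−c·ΔT) = (+$182.4 billion) / 0.928 ≈ +$196.6 billion.
Net ΔY = k(ΔG − c·ΔT) = (−$121.6 billion) / 0.928 ≈ −$131 billion.

−$131.0 billion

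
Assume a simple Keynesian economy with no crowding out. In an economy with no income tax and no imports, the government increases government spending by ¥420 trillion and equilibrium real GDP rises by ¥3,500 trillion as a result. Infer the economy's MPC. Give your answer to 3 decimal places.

0.880

Implied spending multiplier k = ΔY/ΔG = 3,500/420 ≈ 8.3333.
Since k = 1/(1 − MPC), MPC = 1 − 1/k = 1 − ΔG/ΔY = 1 − 420/3,500 = 0.880.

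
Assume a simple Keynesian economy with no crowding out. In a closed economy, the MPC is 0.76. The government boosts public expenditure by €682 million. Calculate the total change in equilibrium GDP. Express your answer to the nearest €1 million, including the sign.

+€2,842 million

Spending multiplier = 1/(1 − MPC) = 1/(1 − 0.76) = 1/0.24 ≈ 4.167.
ΔY = k × ΔG = (+€682 million) / 0.24 ≈ +€2,842 million.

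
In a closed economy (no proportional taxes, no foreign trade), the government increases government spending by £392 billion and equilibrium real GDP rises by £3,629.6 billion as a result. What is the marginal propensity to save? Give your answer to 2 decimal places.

0.11

Implied spending multiplier k = ΔY/ΔG = 3,629.6/392 ≈ 9.2592.
Since k = 1/(1 − MPC), MPC = 1 − 1/k = 1 − ΔG/ΔY = 1 − 392/3,629.6 ≈ 0.89.
MPS = 1 − MPC = 0.11.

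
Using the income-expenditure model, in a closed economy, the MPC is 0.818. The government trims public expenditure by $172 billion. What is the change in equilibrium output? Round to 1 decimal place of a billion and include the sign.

Expenditure multiplier = 1/(1 − MPC) = 1/(1 − 0.818) = 1/0.182 ≈ 5.495.
ΔY = k × ΔG = (−$172 billion) / 0.182 ≈ −$945.1 billion.

−$945.1 billion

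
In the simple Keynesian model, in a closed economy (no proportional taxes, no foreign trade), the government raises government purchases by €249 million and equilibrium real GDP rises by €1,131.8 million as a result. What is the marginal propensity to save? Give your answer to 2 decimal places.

Implied spending multiplier k = ΔY/ΔG = 1,131.8/249 ≈ 4.5454.
Since k = 1/(1 − MPC), MPC = 1 − 1/k = 1 − ΔG/ΔY = 1 − 249/1,131.8 ≈ 0.78.
MPS = 1 − MPC = 0.22.

0.22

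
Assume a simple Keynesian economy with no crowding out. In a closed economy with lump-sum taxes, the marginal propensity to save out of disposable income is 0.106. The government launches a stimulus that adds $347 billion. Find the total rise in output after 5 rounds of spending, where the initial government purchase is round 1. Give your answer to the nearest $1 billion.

$1,404 billion

MPC = 1 − MPS = 1 − 0.106 = 0.894.
Round 1 adds ΔG = $347 billion; each later round is MPC = 0.894 times the previous.
After 5 rounds: 347 + 310.218 + 277.334892 + 247.937393448 + 221.656029742512 = ΔG·(1 − c^5)/(1 − c) = 347 × (1 − 0.571067696224224)/0.106 ≈ $1,404 billion.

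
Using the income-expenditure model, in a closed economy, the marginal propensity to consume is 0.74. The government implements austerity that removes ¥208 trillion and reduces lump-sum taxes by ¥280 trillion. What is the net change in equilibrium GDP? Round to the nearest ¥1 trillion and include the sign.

−¥3 trillion

Expenditure multiplier = 1/(1 − MPC) = 1/(1 − 0.74) = 1/0.26 ≈ 3.846.
ΔG contributes k·ΔG = (−¥208 trillion) / 0.26 = −¥800 trillion.
ΔT of −¥280 trillion changes first-round spending by −c·ΔT = +¥207.2 trillion, contributing k·(−c·ΔT) = (+¥207.2 trillion) / 0.26 ≈ +¥796.9 trillion.
Net ΔY = k(ΔG − c·ΔT) = (−¥0.8 trillion) / 0.26 ≈ −¥3 trillion.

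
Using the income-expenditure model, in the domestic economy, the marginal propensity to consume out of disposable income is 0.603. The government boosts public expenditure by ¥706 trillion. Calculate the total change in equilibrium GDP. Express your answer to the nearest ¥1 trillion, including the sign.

+¥1,778 trillion

Spending multiplier = 1/(1 − MPC) = 1/(1 − 0.603) = 1/0.397 ≈ 2.519.
ΔY = k × ΔG = (+¥706 trillion) / 0.397 ≈ +¥1,778 trillion.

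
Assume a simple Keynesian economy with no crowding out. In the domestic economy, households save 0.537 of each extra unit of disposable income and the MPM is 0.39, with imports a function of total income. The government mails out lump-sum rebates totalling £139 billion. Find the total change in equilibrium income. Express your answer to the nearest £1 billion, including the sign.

+£69 billion

MPC = 1 − MPS = 1 − 0.537 = 0.463.
A lump-sum tax change of −£139 billion shifts disposable income by +£139 billion; first-round consumption changes by −c × ΔT = −0.463 × (−£139 billion) = +£64.357 billion.
Expenditure multiplier = 1/(1 − c + m) = 1/(1 − 0.463 + 0.39) = 1/0.927 ≈ 1.079.
The tax multiplier is −c × k ≈ −0.499, so ΔY = k × (−c·ΔT) = (+£64.357 billion) / 0.927 ≈ +£69 billion.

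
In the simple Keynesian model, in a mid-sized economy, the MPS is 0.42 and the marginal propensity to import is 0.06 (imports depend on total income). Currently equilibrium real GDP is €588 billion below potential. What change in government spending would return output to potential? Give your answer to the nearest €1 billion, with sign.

MPC = 1 − MPS = 1 − 0.42 = 0.58.
Spending multiplier = 1/(1 − c + m) = 1/(1 − 0.58 + 0.06) = 1/0.48 ≈ 2.083.
Need ΔY = +€588 billion, so ΔG = ΔY/k = (+€588 billion) × 0.48 ≈ +€282 billion.
The government should increase government spending by €282 billion.

+€282 billion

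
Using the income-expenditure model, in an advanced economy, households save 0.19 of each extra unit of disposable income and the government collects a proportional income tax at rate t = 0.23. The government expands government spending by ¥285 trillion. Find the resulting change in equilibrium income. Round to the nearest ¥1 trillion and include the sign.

MPC = 1 − MPS = 1 − 0.19 = 0.81.
Expenditure multiplier = 1/(1 − c(1−t)) = 1/(1 − 0.81×0.77) = 1/0.3763 ≈ 2.657.
ΔY = k × ΔG = (+¥285 trillion) / 0.3763 ≈ +¥757 trillion.

+¥757 trillion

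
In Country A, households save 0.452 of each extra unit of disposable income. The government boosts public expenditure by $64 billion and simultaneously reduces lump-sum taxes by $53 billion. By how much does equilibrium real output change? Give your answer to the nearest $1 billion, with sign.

+$206 billion

MPC = 1 − MPS = 1 − 0.452 = 0.548.
Expenditure multiplier = 1/(1 − MPC) = 1/(1 − 0.548) = 1/0.452 ≈ 2.212.
ΔG contributes k·ΔG = (+$64 billion) / 0.452 ≈ +$141.6 billion.
ΔT of −$53 billion changes first-round spending by −c·ΔT = +$29.044 billion, contributing k·(−c·ΔT) = (+$29.044 billion) / 0.452 ≈ +$64.3 billion.
Net ΔY = k(ΔG − c·ΔT) = (+$93.044 billion) / 0.452 ≈ +$206 billion.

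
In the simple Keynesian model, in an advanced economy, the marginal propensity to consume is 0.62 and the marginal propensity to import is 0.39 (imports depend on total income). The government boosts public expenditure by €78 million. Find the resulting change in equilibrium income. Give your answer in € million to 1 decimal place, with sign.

Spending multiplier = 1/(1 − c + m) = 1/(1 − 0.62 + 0.39) = 1/0.77 ≈ 1.299.
ΔY = k × ΔG = (+€78 million) / 0.77 ≈ +€101.3 million.

+€101.3 million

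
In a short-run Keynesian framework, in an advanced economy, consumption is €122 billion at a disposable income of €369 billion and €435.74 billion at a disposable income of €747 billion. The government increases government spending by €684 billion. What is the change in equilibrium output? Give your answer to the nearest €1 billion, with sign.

+€4,024 billion

MPC = ΔC/ΔYd = (435.74 − 122)/(747 − 369) = 313.74/378 = 0.83.
Spending multiplier = 1/(1 − MPC) = 1/(1 − 0.83) = 1/0.17 ≈ 5.882.
ΔY = k × ΔG = (+€684 billion) / 0.17 ≈ +€4,024 billion.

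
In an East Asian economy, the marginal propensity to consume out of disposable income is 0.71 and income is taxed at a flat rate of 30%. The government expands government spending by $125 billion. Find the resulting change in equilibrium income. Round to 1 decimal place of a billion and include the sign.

+$248.5 billion

Spending multiplier = 1/(1 − c(1−t)) = 1/(1 − 0.71×0.7) = 1/0.503 ≈ 1.988.
ΔY = k × ΔG = (+$125 billion) / 0.503 ≈ +$248.5 billion.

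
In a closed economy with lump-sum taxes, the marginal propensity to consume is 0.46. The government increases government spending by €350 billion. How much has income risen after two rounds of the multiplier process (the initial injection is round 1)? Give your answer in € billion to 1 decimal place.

€511.0 billion

Round 1 adds ΔG = €350 billion; each later round is MPC = 0.46 times the previous.
After 2 rounds: 350 + 161 = ΔG·(1 − c^2)/(1 − c) = 350 × (1 − 0.2116)/0.54 = €511 billion.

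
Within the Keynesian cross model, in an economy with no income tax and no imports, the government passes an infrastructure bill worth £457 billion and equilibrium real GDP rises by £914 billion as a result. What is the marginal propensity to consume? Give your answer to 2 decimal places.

0.50

Implied spending multiplier k = ΔY/ΔG = 914/457 = 2.
Since k = 1/(1 − MPC), MPC = 1 − 1/k = 1 − ΔG/ΔY = 1 − 457/914 = 0.50.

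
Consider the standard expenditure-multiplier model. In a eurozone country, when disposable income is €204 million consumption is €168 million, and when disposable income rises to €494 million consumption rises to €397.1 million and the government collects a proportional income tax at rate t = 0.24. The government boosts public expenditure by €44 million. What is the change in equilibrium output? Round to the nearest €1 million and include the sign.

+€110 million

MPC = ΔC/ΔYd = (397.1 − 168)/(494 − 204) = 229.1/290 = 0.79.
Spending multiplier = 1/(1 − c(1−t)) = 1/(1 − 0.79×0.76) = 1/0.3996 ≈ 2.503.
ΔY = k × ΔG = (+€44 million) / 0.3996 ≈ +€110 million.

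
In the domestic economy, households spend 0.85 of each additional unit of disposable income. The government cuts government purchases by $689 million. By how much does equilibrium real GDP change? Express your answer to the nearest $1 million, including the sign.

−$4,593 million

Government-spending multiplier = 1/(1 − MPC) = 1/(1 − 0.85) = 1/0.15 ≈ 6.667.
ΔY = k × ΔG = (−$689 million) / 0.15 ≈ −$4,593 million.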